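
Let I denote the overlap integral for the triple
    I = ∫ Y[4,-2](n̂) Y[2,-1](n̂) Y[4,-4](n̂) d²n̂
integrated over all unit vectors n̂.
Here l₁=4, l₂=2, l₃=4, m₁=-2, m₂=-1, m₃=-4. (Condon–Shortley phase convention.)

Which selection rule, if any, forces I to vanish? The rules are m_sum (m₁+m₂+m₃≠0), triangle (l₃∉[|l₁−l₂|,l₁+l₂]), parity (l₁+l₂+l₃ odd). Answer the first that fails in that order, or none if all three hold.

azimuthal sum: -2 − 1 − 4 = -7  ✗
2 ≤ 4 ≤ 6 (triangle on l)
L = 4 + 2 + 4 = 10 (even)

m_sum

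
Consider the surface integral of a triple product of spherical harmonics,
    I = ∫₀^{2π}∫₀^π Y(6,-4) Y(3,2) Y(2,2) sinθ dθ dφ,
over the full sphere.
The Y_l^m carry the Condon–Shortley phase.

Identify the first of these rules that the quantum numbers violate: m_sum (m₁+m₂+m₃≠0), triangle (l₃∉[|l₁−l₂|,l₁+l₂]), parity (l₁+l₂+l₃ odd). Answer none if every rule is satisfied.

azimuthal sum: -4 + 2 + 2 = 0  ✓
l₃ must lie in [3,9]; have l₃=2  ✗
L = 6 + 3 + 2 = 11 (odd)

triangle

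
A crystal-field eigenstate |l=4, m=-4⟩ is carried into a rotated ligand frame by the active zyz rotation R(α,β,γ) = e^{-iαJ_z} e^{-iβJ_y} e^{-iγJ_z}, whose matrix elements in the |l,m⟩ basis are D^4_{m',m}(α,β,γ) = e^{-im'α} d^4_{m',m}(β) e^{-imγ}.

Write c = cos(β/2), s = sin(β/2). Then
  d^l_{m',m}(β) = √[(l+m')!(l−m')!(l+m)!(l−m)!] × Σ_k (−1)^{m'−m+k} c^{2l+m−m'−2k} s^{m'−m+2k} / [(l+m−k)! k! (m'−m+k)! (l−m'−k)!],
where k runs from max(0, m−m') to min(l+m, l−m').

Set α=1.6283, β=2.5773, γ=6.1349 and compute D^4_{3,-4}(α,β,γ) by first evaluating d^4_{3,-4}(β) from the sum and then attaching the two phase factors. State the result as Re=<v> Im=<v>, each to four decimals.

Split into d^4_{3,-4}(β=2.5773) × two z-phases.
With c≡cos(β/2)=0.278418 and s≡sin(β/2)=0.960460, N=[5040·1·1·40320]^{1/2}=14255.272709
k∈{0} keeps every argument non-negative
  k=0: (−1)^7·14255.2727/(5040)·0.2784^1·0.9605^7 = -0.593741
d^4_{3,-4}(2.5773) = -0.593741
Attach z-rotation phases: D = e^{-i(3)(1.6283)}·(-0.593741)·e^{-i(-4)(6.1349)} = -0.411467-0.428046i

Re=-0.4115 Im=-0.4280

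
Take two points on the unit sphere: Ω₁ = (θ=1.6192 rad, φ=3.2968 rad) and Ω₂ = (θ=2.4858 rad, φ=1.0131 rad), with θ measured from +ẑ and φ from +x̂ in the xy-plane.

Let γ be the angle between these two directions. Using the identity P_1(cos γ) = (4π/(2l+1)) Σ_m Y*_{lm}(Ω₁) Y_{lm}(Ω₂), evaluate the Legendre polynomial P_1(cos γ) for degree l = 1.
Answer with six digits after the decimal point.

Term-by-term m-sum for l=1 (normalisation 4π/3 = 4.188790):
  [-1]  conj(Y_{1,-1})(Ω₁) = -0.340941-0.053346i ; Y_{1,-1}(Ω₂) = +0.111498-0.178755i ; Δ = -0.047550+0.054997i
  [+0]  conj(Y_{1,0})(Ω₁) = -0.023641-0.000000i ; Y_{1,0}(Ω₂) = -0.387249+0.000000i ; Δ = +0.009155+0.000000i
  [+1]  conj(Y_{1,1})(Ω₁) = +0.340941-0.053346i ; Y_{1,1}(Ω₂) = -0.111498-0.178755i ; Δ = -0.047550-0.054997i
Accumulated sum -0.085945+0.000000i; after 4π/(2l+1) scaling, -0.360006+0.000000i ⇒ P_1 = -0.360006

-0.360006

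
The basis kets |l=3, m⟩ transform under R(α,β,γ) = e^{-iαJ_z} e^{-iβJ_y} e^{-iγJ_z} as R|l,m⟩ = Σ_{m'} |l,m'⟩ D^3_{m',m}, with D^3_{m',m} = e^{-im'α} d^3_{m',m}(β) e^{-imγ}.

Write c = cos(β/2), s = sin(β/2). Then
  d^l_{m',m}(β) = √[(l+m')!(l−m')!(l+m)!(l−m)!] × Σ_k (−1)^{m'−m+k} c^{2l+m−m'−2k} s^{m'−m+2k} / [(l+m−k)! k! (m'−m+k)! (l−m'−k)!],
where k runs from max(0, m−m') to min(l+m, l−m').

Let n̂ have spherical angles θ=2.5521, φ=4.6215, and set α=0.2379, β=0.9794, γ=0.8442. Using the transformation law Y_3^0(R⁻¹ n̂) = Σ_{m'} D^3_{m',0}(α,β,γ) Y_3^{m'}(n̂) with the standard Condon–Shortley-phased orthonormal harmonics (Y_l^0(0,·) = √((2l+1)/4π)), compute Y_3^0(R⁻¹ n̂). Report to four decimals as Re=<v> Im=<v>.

Need the full column D^3_{m',0} for m'=−3..3 at α=0.2379, β=0.9794, γ=0.8442.
cos(β/2)=0.882474, sin(β/2)=0.470361
d^3_{-3,0}: single k=3 term ⇒ +0.319827;  D = +0.241772+0.209370i
d^3_{-2,0}: k∈[2..3] ⇒ +0.734905 -0.208781 = +0.526124;  D = +0.467686+0.240991i
d^3_{-1,0}: k∈[1..3] ⇒ +0.872031 -0.743211 +0.070380 = +0.199200;  D = +0.193589+0.046944i
d^3_{0,0}: k∈[0..3] ⇒ +0.472293 -1.207572 +0.343062 -0.010829 = -0.403047;  D = -0.403047+0.000000i
d^3_{1,0}: k∈[0..2] ⇒ -0.872031 +0.743211 -0.070380 = -0.199200;  D = -0.193589+0.046944i
d^3_{2,0}: k∈[0..1] ⇒ +0.734905 -0.208781 = +0.526124;  D = +0.467686-0.240991i
d^3_{3,0}: single k=0 term ⇒ -0.319827;  D = -0.241772+0.209370i
Y_3^{m'}(θ=2.5521,φ=4.6215) and Σ D·Y over m':
  (+0.2418+0.2094i)·(+0.0193-0.0690i)  (+0.4677+0.2410i)·(+0.2582+0.0475i)  (+0.1936+0.0469i)·(-0.0400+0.4392i)  (-0.4030+0.0000i)·(-0.1410+0.0000i)  (-0.1936+0.0469i)·(+0.0400+0.4392i)  (+0.4677-0.2410i)·(+0.2582-0.0475i)  (-0.2418+0.2094i)·(-0.0193-0.0690i)
Y_3^0(R⁻¹ n̂) = +0.257015+0.000000i

Re=0.2570 Im=0.0000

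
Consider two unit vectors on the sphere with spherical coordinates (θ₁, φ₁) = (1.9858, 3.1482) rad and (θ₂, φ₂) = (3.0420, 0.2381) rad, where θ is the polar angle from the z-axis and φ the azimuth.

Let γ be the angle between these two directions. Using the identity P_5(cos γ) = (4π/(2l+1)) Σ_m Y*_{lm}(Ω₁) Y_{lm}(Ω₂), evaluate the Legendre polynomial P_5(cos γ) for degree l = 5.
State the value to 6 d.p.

Expand P_5 via completeness: Σ_{m} conj(Y_{5,m}) at Ω₁ times Y_{5,m} at Ω₂ —
  term(m=-5) = -0.000001+0.000001i   from Y*(Ω₁)=-0.297703-0.009839i, Y(Ω₂)=+0.000002-0.000004i
  term(m=-4) = +0.000036-0.000047i   from Y*(Ω₁)=-0.414864-0.010967i, Y(Ω₂)=-0.000083+0.000116i
  term(m=-3) = -0.000254+0.000211i   from Y*(Ω₁)=-0.122746-0.002433i, Y(Ω₂)=+0.002032-0.001762i
  term(m=-2) = -0.008616+0.004301i   from Y*(Ω₁)=+0.293134+0.003874i, Y(Ω₂)=-0.029194+0.015058i
  term(m=-1) = +0.050596-0.011926i   from Y*(Ω₁)=+0.211297+0.001396i, Y(Ω₂)=+0.239070-0.058023i
  term(m=+0) = +0.216142+0.000000i   from Y*(Ω₁)=-0.249225-0.000000i, Y(Ω₂)=-0.867259+0.000000i
  term(m=+1) = +0.050596+0.011926i   from Y*(Ω₁)=-0.211297+0.001396i, Y(Ω₂)=-0.239070-0.058023i
  term(m=+2) = -0.008616-0.004301i   from Y*(Ω₁)=+0.293134-0.003874i, Y(Ω₂)=-0.029194-0.015058i
  term(m=+3) = -0.000254-0.000211i   from Y*(Ω₁)=+0.122746-0.002433i, Y(Ω₂)=-0.002032-0.001762i
  term(m=+4) = +0.000036+0.000047i   from Y*(Ω₁)=-0.414864+0.010967i, Y(Ω₂)=-0.000083-0.000116i
  term(m=+5) = -0.000001-0.000001i   from Y*(Ω₁)=+0.297703-0.009839i, Y(Ω₂)=-0.000002-0.000004i
Total Σ_m = +0.299664+0.000000i. Multiply by 1.142397: +0.342336+0.000000i. P_5(cos γ) = 0.342336

0.342336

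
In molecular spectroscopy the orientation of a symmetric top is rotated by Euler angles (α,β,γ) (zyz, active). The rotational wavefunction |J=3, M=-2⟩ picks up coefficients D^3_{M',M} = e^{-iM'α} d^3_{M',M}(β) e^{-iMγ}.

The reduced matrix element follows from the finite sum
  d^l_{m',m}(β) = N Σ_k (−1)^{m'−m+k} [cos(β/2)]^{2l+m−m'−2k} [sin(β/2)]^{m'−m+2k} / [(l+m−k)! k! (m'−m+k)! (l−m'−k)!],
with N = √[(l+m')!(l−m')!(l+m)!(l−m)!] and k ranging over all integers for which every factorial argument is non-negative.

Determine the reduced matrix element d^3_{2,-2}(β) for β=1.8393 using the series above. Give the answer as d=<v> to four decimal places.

d=0.4819

d^3_{2,-2}(β=1.8393) via the finite sum:
Half-angle: c=0.606099, s=0.795390. N=√(120·1·1·120)=120.000000
k∈{0,1} keeps every argument non-negative
  k=0: (−1)^4·120.0000/(24)·0.6061^2·0.7954^4 = +0.735150
  k=1: (−1)^5·120.0000/(120)·0.6061^0·0.7954^6 = -0.253209
d^3_{2,-2}(1.8393) = +0.735150 -0.253209 = +0.481941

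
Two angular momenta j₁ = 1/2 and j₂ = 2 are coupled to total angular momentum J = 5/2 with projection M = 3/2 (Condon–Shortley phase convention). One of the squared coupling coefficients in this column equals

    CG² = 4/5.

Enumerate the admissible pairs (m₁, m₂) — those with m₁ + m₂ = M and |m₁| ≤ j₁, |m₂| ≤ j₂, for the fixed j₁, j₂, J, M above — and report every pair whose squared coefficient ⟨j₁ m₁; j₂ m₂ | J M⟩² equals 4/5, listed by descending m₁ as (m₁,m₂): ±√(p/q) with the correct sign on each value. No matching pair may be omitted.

(1/2,1): +√(4/5)

Admissible pairs with m₁+m₂ = M = 3/2: (-1/2,2), (1/2,1)
  (m₁,m₂)=(1/2,1): CG² = 4/5, CG = +√(4/5)   ← matches the target
  (m₁,m₂)=(-1/2,2): CG² = 1/5, CG = +√(1/5)
Pairs with CG² = 4/5: (1/2,1): +√(4/5)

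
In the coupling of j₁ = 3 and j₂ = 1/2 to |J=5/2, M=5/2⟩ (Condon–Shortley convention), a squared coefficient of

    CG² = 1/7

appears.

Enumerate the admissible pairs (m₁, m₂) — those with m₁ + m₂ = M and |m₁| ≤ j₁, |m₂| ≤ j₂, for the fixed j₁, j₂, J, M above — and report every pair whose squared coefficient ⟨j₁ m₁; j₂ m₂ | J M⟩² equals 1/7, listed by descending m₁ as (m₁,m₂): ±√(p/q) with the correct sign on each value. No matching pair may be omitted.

(2,1/2): −√(1/7)

Admissible pairs with m₁+m₂ = M = 5/2: (2,1/2), (3,-1/2)
  (m₁,m₂)=(3,-1/2): CG² = 6/7, CG = +√(6/7)
  (m₁,m₂)=(2,1/2): CG² = 1/7, CG = −√(1/7)   ← matches the target
Pairs with CG² = 1/7: (2,1/2): −√(1/7)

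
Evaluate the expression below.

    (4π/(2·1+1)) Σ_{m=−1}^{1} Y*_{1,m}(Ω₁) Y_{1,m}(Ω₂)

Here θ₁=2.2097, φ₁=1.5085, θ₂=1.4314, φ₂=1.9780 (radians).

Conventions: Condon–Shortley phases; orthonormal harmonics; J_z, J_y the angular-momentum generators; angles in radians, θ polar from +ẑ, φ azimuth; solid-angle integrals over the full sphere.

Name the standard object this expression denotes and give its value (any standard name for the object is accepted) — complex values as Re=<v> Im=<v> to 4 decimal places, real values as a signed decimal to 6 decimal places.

Legendre polynomial (addition theorem), +0.626089

This sum is the spherical-harmonic addition theorem: it equals the Legendre polynomial P_l(cos γ) of the angle γ between the two directions.
Expand P_1 via completeness: Σ_{m} conj(Y_{1,m}) at Ω₁ times Y_{1,m} at Ω₂ —
  m=-1: (0.01727 + 0.27681j) × (-0.13550 - 0.31417j) = 0.08462 - 0.04293j  (running Σ = 0.08462 - 0.04293j)
  m=0: (-0.29136 + 0.00000j) × (0.06789 + 0.00000j) = -0.01978 + 0.00000j  (running Σ = 0.06484 - 0.04293j)
  m=1: (-0.01727 + 0.27681j) × (0.13550 - 0.31417j) = 0.08462 + 0.04293j  (running Σ = 0.14947 + 0.00000j)
Σ over m = 0.14947 + 0.00000j; ×(4π/3) → 0.62609 + 0.00000j. Real part: 0.626089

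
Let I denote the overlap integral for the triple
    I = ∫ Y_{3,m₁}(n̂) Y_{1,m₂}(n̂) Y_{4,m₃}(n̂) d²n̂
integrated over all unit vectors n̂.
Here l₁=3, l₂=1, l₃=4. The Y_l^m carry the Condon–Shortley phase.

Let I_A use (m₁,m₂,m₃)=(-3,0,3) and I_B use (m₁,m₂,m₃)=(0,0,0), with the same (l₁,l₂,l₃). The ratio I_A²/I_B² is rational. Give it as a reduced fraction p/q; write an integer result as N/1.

7/16

Same 3,1,4: normalisation and zero-m 3j drop out of the ratio.
A: Δ: 0! 6! 2! / 9! → 1/252; sum: t=0:+1/720 = 1/720; 3j²(3 1 4; -3 0 3) = Δ·Π!·Σ² = 1/36  (sign -1)
B: Δ: 0! 6! 2! / 9! → 1/252; sum: t=0:+1/36 = 1/36; 3j²(3 1 4; 0 0 0) = Δ·Π!·Σ² = 4/63  (sign +1)
I_A²/I_B² = (1/36)/(4/63) = 7/16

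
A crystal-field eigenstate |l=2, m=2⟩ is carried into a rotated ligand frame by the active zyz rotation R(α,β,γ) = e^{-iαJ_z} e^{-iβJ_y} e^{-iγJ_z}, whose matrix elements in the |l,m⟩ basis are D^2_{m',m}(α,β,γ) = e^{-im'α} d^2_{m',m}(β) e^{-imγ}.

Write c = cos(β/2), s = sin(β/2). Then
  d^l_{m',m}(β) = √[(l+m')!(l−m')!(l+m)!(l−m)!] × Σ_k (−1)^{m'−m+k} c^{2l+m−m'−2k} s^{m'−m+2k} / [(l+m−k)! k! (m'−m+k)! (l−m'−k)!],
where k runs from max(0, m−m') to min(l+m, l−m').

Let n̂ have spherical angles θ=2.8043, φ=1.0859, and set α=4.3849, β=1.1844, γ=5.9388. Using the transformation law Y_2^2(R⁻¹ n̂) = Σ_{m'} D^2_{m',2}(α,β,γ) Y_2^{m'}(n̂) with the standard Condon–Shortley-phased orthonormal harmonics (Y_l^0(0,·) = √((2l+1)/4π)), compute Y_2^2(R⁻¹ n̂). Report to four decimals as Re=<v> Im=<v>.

Need the full column D^2_{m',2} for m'=−2..2 at α=4.3849, β=1.1844, γ=5.9388.
cos(β/2)=0.829715, sin(β/2)=0.558188
d^2_{-2,2}: single k=4 term ⇒ +0.097078;  D = -0.097023-0.003280i
d^2_{-1,2}: single k=3 term ⇒ +0.288602;  D = +0.102013-0.269971i
d^2_{0,2}: single k=2 term ⇒ +0.525404;  D = +0.405627+0.333941i
d^2_{1,2}: single k=1 term ⇒ +0.637671;  D = -0.542112+0.335765i
d^2_{2,2}: single k=0 term ⇒ +0.473931;  D = -0.106683-0.461768i
Y_2^{m'}(θ=2.8043,φ=1.0859) and Σ D·Y over m':
  (-0.0970-0.0033i)·(-0.0239-0.0349i)  (+0.1020-0.2700i)·(-0.1125+0.2134i)  (+0.4056+0.3339i)·(+0.5272+0.0000i)  (-0.5421+0.3358i)·(+0.1125+0.2134i)  (-0.1067-0.4618i)·(-0.0239+0.0349i)
Y_2^2(R⁻¹ n̂) = +0.148223+0.161008i

Re=0.1482 Im=0.1610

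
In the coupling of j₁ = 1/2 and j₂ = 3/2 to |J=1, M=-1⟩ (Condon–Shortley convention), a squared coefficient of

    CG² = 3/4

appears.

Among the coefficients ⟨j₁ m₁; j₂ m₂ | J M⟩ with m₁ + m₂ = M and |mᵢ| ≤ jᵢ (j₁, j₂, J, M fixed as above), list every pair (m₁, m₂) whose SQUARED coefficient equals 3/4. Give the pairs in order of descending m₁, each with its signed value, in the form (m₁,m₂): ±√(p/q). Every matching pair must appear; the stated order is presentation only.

(1/2,-3/2): +√(3/4)

Admissible pairs with m₁+m₂ = M = -1: (-1/2,-1/2), (1/2,-3/2)
  (m₁,m₂)=(1/2,-3/2): CG² = 3/4, CG = +√(3/4)   ← matches the target
  (m₁,m₂)=(-1/2,-1/2): CG² = 1/4, CG = −√(1/4)
Pairs with CG² = 3/4: (1/2,-3/2): +√(3/4)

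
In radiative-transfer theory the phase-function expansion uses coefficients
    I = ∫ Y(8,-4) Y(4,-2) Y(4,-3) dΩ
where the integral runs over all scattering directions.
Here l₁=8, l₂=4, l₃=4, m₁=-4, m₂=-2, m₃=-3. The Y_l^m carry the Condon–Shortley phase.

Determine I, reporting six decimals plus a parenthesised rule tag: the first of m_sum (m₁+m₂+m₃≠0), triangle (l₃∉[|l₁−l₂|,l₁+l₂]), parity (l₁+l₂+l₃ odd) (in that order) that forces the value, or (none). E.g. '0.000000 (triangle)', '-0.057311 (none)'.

0.000000 (m_sum)

Σmᵢ = -9 ≠ 0, so the φ-integral vanishes; I = 0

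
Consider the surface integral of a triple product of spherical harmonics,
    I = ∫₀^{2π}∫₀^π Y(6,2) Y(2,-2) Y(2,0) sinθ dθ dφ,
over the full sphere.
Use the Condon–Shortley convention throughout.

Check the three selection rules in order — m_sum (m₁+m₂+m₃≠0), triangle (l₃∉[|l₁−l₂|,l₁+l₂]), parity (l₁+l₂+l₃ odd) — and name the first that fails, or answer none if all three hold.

Σmᵢ = 0  ✓
l₃∈[|l₁−l₂|,l₁+l₂]=[4,8] required, l₃=2 fails  ✗
Σlᵢ = 10 ⇒ even

triangle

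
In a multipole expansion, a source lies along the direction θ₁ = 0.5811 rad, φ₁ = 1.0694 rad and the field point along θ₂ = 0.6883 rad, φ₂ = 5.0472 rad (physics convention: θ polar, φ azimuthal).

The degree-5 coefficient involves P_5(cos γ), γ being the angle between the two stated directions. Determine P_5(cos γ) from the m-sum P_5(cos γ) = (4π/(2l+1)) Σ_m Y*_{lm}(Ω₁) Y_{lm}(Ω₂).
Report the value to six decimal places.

0.254306

Summing Y*_{l m}(θ₁,φ₁)·Y_{l m}(θ₂,φ₂) over m ∈ [−5, 5]; prefactor 4π/(2·5+1) = 1.142397:
  m=-5: (0.013716, -0.018631) × (0.047749, -0.004948) = (0.000563, -0.000957)  (running Σ = (0.000563, -0.000957))
  m=-4: (-0.046924, -0.101035) × (0.042356, -0.179641) = (-0.020138, 0.004150)  (running Σ = (-0.019575, 0.003193))
  m=-3: (-0.301934, -0.020141) × (-0.326874, -0.207843) = (0.094508, 0.069338)  (running Σ = (0.074933, 0.072531))
  m=-2: (-0.251678, 0.394384) × (-0.326926, 0.258807) = (-0.019789, -0.194070)  (running Σ = (0.055144, -0.121539))
  m=-1: (0.124175, 0.226548) × (0.008085, 0.023238) = (-0.004261, 0.004717)  (running Σ = (0.050883, -0.116822))
  m=0: (-0.308342, -0.000000) × (-0.391905, 0.000000) = (0.120841, 0.000000)  (running Σ = (0.171724, -0.116822))
  m=1: (-0.124175, 0.226548) × (-0.008085, 0.023238) = (-0.004261, -0.004717)  (running Σ = (0.167463, -0.121539))
  m=2: (-0.251678, -0.394384) × (-0.326926, -0.258807) = (-0.019789, 0.194070)  (running Σ = (0.147674, 0.072531))
  m=3: (0.301934, -0.020141) × (0.326874, -0.207843) = (0.094508, -0.069338)  (running Σ = (0.242182, 0.003193))
  m=4: (-0.046924, 0.101035) × (0.042356, 0.179641) = (-0.020138, -0.004150)  (running Σ = (0.222045, -0.000957))
  m=5: (-0.013716, -0.018631) × (-0.047749, -0.004948) = (0.000563, 0.000957)  (running Σ = (0.222607, 0.000000))
Σ over m = (0.222607, 0.000000); ×(4π/11) → (0.254306, 0.000000). Real part: 0.254306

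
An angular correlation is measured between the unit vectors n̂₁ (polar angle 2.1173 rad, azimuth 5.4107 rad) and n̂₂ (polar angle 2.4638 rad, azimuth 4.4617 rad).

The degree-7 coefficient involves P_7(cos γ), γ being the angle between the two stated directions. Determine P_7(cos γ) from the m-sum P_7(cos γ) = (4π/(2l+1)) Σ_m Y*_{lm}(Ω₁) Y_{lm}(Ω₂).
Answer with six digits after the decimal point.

0.093313

Addition theorem: P_7(cos γ) = (4π/15) Σ_m Y*_{lm}(Ω₁) Y_{lm}(Ω₂), m = −7…7:
  [-7]  conj(Y_{7,-7})(Ω₁) = (0.163568, 0.029053) ; Y_{7,-7}(Ω₂) = (0.018743, 0.003489) ; Δ = (0.002964, 0.001115)
  [-6]  conj(Y_{7,-6})(Ω₁) = (-0.188707, -0.327664) ; Y_{7,-6}(Ω₂) = (0.005903, 0.088417) ; Δ = (0.027857, -0.018619)
  [-5]  conj(Y_{7,-5})(Ω₁) = (-0.143798, 0.393982) ; Y_{7,-5}(Ω₂) = (-0.232826, 0.076472) ; Δ = (0.003351, -0.102726)
  [-4]  conj(Y_{7,-4})(Ω₁) = (0.097631, -0.035455) ; Y_{7,-4}(Ω₂) = (-0.232440, -0.364208) ; Δ = (-0.035606, -0.027317)
  [-3]  conj(Y_{7,-3})(Ω₁) = (0.262464, 0.151722) ; Y_{7,-3}(Ω₂) = (0.290767, -0.310827) ; Δ = (0.123475, -0.037465)
  [-2]  conj(Y_{7,-2})(Ω₁) = (-0.044003, -0.250077) ; Y_{7,-2}(Ω₂) = (0.037992, 0.020823) ; Δ = (0.003536, -0.010417)
  [-1]  conj(Y_{7,-1})(Ω₁) = (0.133497, -0.159038) ; Y_{7,-1}(Ω₂) = (0.094333, -0.368379) ; Δ = (-0.045993, -0.064180)
  [+0]  conj(Y_{7,0})(Ω₁) = (-0.283101, -0.000000) ; Y_{7,0}(Ω₂) = (0.168790, 0.000000) ; Δ = (-0.047785, -0.000000)
  [+1]  conj(Y_{7,1})(Ω₁) = (-0.133497, -0.159038) ; Y_{7,1}(Ω₂) = (-0.094333, -0.368379) ; Δ = (-0.045993, 0.064180)
  [+2]  conj(Y_{7,2})(Ω₁) = (-0.044003, 0.250077) ; Y_{7,2}(Ω₂) = (0.037992, -0.020823) ; Δ = (0.003536, 0.010417)
  [+3]  conj(Y_{7,3})(Ω₁) = (-0.262464, 0.151722) ; Y_{7,3}(Ω₂) = (-0.290767, -0.310827) ; Δ = (0.123475, 0.037465)
  [+4]  conj(Y_{7,4})(Ω₁) = (0.097631, 0.035455) ; Y_{7,4}(Ω₂) = (-0.232440, 0.364208) ; Δ = (-0.035606, 0.027317)
  [+5]  conj(Y_{7,5})(Ω₁) = (0.143798, 0.393982) ; Y_{7,5}(Ω₂) = (0.232826, 0.076472) ; Δ = (0.003351, 0.102726)
  [+6]  conj(Y_{7,6})(Ω₁) = (-0.188707, 0.327664) ; Y_{7,6}(Ω₂) = (0.005903, -0.088417) ; Δ = (0.027857, 0.018619)
  [+7]  conj(Y_{7,7})(Ω₁) = (-0.163568, 0.029053) ; Y_{7,7}(Ω₂) = (-0.018743, 0.003489) ; Δ = (0.002964, -0.001115)
Accumulated sum (0.111384, -0.000000); after 4π/(2l+1) scaling, (0.093313, -0.000000) ⇒ P_7 = 0.093313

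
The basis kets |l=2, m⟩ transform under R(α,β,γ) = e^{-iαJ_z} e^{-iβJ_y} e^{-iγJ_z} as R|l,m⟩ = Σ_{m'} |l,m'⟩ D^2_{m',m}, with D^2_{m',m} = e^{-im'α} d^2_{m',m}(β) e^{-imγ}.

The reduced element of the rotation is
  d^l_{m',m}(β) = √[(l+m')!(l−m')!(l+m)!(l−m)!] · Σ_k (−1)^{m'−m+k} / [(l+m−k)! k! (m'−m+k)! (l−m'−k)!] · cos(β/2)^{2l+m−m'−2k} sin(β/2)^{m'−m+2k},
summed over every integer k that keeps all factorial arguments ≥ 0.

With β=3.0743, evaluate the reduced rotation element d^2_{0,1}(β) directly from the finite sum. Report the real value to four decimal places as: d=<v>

d^2_{0,1}(β=3.0743) via the finite sum:
Half-angle: c=0.033640, s=0.999434. N=√(2·2·6·1)=4.898979
k∈{1,2} keeps every argument non-negative
  k=1: (−1)^0·4.8990/(2)·0.0336^3·0.9994^1 = +0.000093
  k=2: (−1)^1·4.8990/(2)·0.0336^1·0.9994^3 = -0.082261
d^2_{0,1}(3.0743) = +0.000093 -0.082261 = -0.082168

d=-0.0822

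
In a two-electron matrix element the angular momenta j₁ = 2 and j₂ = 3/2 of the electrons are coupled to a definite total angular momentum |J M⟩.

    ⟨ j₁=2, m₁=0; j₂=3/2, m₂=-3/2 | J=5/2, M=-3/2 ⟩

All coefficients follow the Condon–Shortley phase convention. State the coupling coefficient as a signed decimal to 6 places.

+√(18/35) ≈ +0.717137

√[6·1!3!2!/7! · 2!2!0!3!1!4!] = √(288/35)
  +(−1)^0/∏(0,1,2,0,1,2)! = 1/4  (running 1/4)
⟨..|..⟩ = √(288/35)·(1/4) = +0.717137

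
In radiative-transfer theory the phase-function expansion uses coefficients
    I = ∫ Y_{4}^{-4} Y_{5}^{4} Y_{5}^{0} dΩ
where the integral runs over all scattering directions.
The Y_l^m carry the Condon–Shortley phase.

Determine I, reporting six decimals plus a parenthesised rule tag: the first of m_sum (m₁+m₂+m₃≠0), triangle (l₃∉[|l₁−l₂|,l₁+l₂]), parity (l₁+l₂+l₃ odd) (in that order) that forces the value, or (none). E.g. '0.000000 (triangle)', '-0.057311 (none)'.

Rules hold: Σm=0, L=14 even, 1≤5≤9.
N = 9·11·11 = 1089
Δ = 4!·4!·6!/15! = 1/3153150
Racah Σ t=0..4: t=0:+1/69120 t=1:−1/1728 t=2:+1/576 t=3:−1/1728 t=4:+1/69120 = 7/11520
⇒ 3j(4 5 5; 0 0 0)² = 2/143, sgn -1
Racah Σ t=4..4: t=4:+1/69120 = 1/69120
⇒ 3j(4 5 5; -4 4 0)² = 2/143, sgn -1
4πI² = N·(3j₀)²·(3jₘ)² = 36/169
I = +1·√(0.213018/4π) = 0.13019760
No selection rule forces the value: the integral is nonzero (none).

0.130198 (none)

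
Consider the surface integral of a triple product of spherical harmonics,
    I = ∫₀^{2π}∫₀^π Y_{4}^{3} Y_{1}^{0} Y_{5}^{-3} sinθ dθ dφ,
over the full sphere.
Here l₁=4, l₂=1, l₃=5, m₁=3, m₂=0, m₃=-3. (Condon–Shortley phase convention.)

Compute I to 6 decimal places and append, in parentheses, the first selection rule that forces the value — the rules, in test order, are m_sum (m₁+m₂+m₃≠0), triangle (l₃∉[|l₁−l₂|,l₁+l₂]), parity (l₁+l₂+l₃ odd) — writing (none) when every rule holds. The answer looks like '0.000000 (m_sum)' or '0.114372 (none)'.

-0.196426 (none)

m-sum 0 ✓  L=10 even ✓  3≤5≤5 ✓
Π(2lᵢ+1) = 9×3×11 = 297
triangle coeff Δ(4,1,5) = 1/495
Σ_t [0,0]: t=0:+1/576 = 1/576
(3j)²=5/99 [(4 1 5; 0 0 0)], sign=-1
Σ_t [0,0]: t=0:+1/5040 = 1/5040
(3j)²=16/495 [(4 1 5; 3 0 -3)], sign=+1
⇒ 4πI² = 16/33
I = (-1)√(16/33/(4π)) = -0.19642560
No selection rule forces the value: the integral is nonzero (none).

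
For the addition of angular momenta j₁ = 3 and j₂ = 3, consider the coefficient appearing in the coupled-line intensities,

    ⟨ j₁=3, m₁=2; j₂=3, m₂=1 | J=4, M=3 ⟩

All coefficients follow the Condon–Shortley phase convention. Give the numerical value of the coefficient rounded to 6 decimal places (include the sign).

√[9·2!4!4!/11! · 5!1!4!2!7!1!] = √(82944/11)
  +(−1)^0/∏(0,2,1,4,3,0)! = 1/288  (running 1/288)
  +(−1)^1/∏(1,1,0,3,4,1)! = -1/144  (running -1/288)
⟨..|..⟩ = √(82944/11)·(-1/288) = -0.301511

−√(1/11) = -0.301511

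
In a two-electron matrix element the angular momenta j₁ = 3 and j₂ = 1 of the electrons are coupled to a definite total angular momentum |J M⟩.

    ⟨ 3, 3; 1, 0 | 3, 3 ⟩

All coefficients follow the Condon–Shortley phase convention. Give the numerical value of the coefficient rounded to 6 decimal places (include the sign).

+0.866025

√[7·1!5!1!/8! · 6!0!1!1!6!0!] = √(10800)
  +(−1)^0/∏(0,1,0,1,5,0)! = 1/120  (running 1/120)
⟨..|..⟩ = √(10800)·(1/120) = +0.866025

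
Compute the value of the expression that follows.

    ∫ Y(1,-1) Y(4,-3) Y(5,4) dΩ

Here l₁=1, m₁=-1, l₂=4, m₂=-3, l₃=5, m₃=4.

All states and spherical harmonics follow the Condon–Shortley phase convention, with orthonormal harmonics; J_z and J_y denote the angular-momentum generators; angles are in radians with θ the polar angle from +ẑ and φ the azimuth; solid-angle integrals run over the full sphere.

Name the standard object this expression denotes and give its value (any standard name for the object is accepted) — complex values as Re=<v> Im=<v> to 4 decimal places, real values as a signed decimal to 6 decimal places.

Gaunt coefficient, +0.294638

This is a Gaunt coefficient — the integral of a triple product of spherical harmonics over the sphere.
Rules hold: Σm=0, L=10 even, 3≤5≤5.
N = 3·9·11 = 297
Δ = 0!·2!·8!/11! = 1/495
Racah Σ t=0..0: t=0:+1/576 = 1/576
⇒ 3j(1 4 5; 0 0 0)² = 5/99, sgn -1
Racah Σ t=0..0: t=0:+1/10080 = 1/10080
⇒ 3j(1 4 5; -1 -3 4)² = 4/55, sgn -1
4πI² = N·(3j₀)²·(3jₘ)² = 12/11
I = +1·√(1.09091/4π) = 0.29463840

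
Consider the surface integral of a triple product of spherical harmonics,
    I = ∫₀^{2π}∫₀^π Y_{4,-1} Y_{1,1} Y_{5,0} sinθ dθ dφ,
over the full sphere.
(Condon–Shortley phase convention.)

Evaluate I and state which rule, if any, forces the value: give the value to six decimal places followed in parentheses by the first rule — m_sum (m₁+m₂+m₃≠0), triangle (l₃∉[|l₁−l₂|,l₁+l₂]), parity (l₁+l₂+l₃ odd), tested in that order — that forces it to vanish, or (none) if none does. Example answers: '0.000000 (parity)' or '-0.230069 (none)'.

0.155288 (none)

Checks pass: Σm=0; 10 even; l₃=5∈[3,5].
(2·4+1)(2·1+1)(2·5+1) = 297
Δ: 0! 8! 2! / 11! → 1/495
sum: t=0:+1/576 = 1/576
3j²(4 1 5; 0 0 0) = Δ·Π!·Σ² = 5/99  (sign -1)
sum: t=0:+1/1440 = 1/1440
3j²(4 1 5; -1 1 0) = Δ·Π!·Σ² = 2/99  (sign -1)
combine: 4πI² = 297·5/99·2/99 = 10/33
take √, sign +1: I = 0.15528807
No selection rule forces the value: the integral is nonzero (none).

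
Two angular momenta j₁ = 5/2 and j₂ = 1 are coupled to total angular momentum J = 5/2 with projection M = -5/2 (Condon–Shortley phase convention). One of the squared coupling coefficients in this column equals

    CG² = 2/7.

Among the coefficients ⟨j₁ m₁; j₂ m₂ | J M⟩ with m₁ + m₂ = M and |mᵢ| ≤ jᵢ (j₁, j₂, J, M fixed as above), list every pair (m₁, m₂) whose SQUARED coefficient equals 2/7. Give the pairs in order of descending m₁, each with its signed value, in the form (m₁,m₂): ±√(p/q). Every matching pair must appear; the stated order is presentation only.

Admissible pairs with m₁+m₂ = M = -5/2: (-5/2,0), (-3/2,-1)
  (m₁,m₂)=(-3/2,-1): CG² = 2/7, CG = +√(2/7)   ← matches the target
  (m₁,m₂)=(-5/2,0): CG² = 5/7, CG = −√(5/7)
Pairs with CG² = 2/7: (-3/2,-1): +√(2/7)

(-3/2,-1): +√(2/7)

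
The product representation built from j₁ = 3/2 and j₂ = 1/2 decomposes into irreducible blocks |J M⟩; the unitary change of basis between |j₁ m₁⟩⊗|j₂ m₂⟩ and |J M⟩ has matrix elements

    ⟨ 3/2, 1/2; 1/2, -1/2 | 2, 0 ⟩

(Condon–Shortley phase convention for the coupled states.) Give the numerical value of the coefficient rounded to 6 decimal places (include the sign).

+√(1/2) = +0.707107

j₁+j₂−J=0  J+j₁−j₂=3  J−j₁+j₂=1  j₁+j₂+J+1=5
(j₁±m₁, j₂±m₂, J±M) = (2,1,0,1,2,2)
P² = 2
sum k=0..0:
  [0] +1/2 = 1/2
S = 1/2
C² = P²·S² = 1/2 ; C = +0.707107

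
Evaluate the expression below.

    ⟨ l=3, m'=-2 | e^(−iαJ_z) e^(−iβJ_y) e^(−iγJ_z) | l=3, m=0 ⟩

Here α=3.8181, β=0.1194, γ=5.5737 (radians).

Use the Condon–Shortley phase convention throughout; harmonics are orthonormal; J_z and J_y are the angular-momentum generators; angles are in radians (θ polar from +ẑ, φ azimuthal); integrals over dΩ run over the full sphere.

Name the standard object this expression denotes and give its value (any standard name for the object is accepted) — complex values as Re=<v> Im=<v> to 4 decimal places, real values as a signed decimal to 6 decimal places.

Wigner D-matrix element, Re=0.0042 Im=0.0188

This is a Wigner D-matrix element — the rotation-matrix element ⟨l m'| R(α,β,γ) |l m⟩ in the angular-momentum basis.
Split into d^3_{-2,0}(β=0.1194) × two z-phases.
c=cos(0.119400/2)=0.998218, s=sin(0.119400/2)=0.059665; N=√[1·120·6·6]=65.726707
The bounds max(0,m−m')=2 and min(l+m,l−m')=3 give 2 terms
  k=2: (−1)^0·65.7267/(12)·0.9982^4·0.0597^2 = +0.019360
  k=3: (−1)^1·65.7267/(12)·0.9982^2·0.0597^4 = -0.000069
d^3_{-2,0}(0.1194) = +0.019360 -0.000069 = +0.019290
D = (+0.216064+0.976379i)·(+0.019290)·(+1.000000+0.000000i) = +0.004168+0.018835i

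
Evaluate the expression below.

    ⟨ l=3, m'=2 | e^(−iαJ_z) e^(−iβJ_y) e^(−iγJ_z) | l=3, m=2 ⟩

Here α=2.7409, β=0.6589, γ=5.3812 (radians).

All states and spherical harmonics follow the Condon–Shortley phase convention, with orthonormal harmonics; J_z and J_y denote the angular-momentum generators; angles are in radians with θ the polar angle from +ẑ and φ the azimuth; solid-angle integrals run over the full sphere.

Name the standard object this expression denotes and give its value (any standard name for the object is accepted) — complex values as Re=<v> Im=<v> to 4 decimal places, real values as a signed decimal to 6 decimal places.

Wigner D-matrix element, Re=-0.2563 Im=0.1524

This is a Wigner D-matrix element — the rotation-matrix element ⟨l m'| R(α,β,γ) |l m⟩ in the angular-momentum basis.
D^3_{2,2}(2.7409,0.6589,5.3812) = e^{-i·2·2.7409}·d^3_{2,2}(0.6589)·e^{-i·2·5.3812}. Compute d first:
c=cos(0.658900/2)=0.946220, s=sin(0.658900/2)=0.323523; N=√[120·1·120·1]=120.000000
k: max(0,(2)−(2))=0 … min(3+(2),3−(2))=1
  k=0: (−1)^0·120.0000/(120)·0.9462^6·0.3235^0 = +0.717718
  k=1: (−1)^1·120.0000/(24)·0.9462^4·0.3235^2 = -0.419516
d^3_{2,2}(0.6589) = +0.717718 -0.419516 = +0.298202
Phases: e^{-i·(2)·2.7409}=+0.695712+0.718321i, e^{-i·(2)·5.3812}=-0.231067+0.972938i ⇒ D=-0.256346+0.152353i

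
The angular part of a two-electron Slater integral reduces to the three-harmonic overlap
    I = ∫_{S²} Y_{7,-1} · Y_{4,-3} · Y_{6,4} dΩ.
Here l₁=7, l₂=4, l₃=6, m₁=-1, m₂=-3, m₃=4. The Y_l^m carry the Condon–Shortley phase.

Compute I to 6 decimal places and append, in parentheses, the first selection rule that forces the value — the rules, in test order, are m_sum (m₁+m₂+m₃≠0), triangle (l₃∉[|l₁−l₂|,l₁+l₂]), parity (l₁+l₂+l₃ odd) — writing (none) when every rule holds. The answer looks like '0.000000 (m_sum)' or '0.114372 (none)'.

l₁+l₂+l₃=17 is odd: 3j(l;000)=0 ⇒ I=0

0.000000 (parity)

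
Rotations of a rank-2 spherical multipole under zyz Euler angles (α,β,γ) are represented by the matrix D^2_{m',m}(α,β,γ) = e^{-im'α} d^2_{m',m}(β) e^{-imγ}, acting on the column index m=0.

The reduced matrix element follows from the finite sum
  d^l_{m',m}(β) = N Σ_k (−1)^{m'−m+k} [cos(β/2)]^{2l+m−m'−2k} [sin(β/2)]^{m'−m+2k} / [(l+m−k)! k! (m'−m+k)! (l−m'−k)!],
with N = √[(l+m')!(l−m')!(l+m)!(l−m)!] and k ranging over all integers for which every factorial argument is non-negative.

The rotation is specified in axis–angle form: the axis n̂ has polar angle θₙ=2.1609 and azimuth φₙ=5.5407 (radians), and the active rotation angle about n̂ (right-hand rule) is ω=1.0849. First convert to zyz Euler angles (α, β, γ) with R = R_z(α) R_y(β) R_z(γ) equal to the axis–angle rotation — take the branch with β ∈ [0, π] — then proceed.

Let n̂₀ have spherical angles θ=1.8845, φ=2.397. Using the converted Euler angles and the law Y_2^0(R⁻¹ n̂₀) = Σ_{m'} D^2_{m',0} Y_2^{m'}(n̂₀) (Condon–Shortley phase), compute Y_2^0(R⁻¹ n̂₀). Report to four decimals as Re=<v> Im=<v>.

Re=-0.3140 Im=0.0000

Axis–angle → zyz. n̂ = (sinθₙcosφₙ, sinθₙsinφₙ, cosθₙ) = (+0.612187, -0.561778, -0.556447), ω = 1.0849.
R = I cosω + sinω [n̂]ₓ + (1−cosω) n̂n̂ᵀ gives
  R = [+0.666754, +0.308737, -0.678321; -0.675347, +0.635212, -0.374715; +0.315190, +0.707945, +0.632035]
β = atan2(√(R₁₃²+R₂₃²), R₃₃) = 0.886619; α = atan2(R₂₃, R₁₃) mod 2π = 3.646288; γ = atan2(R₃₂, −R₃₁) mod 2π = 1.989666
Need the full column D^2_{m',0} for m'=−2..2 at α=3.6463, β=0.8866, γ=1.9897.
cos(β/2)=0.903337, sin(β/2)=0.428932
d^2_{-2,0}: single k=2 term ⇒ +0.367749;  D = +0.195781+0.311302i
d^2_{-1,0}: k∈[1..2] ⇒ +0.774485 -0.174618 = +0.599867;  D = -0.525076-0.290060i
d^2_{0,0}: k∈[0..2] ⇒ +0.665885 -0.600531 +0.033849 = +0.099203;  D = +0.099203+0.000000i
d^2_{1,0}: k∈[0..1] ⇒ -0.774485 +0.174618 = -0.599867;  D = +0.525076-0.290060i
d^2_{2,0}: single k=0 term ⇒ +0.367749;  D = +0.195781-0.311302i
Y_2^{m'}(θ=1.8845,φ=2.397) and Σ D·Y over m':
  (+0.1958+0.3113i)·(+0.0285+0.3483i)  (-0.5251-0.2901i)·(+0.1668+0.1537i)  (+0.0992+0.0000i)·(-0.2253+0.0000i)  (+0.5251-0.2901i)·(-0.1668+0.1537i)  (+0.1958-0.3113i)·(+0.0285-0.3483i)
Y_2^0(R⁻¹ n̂) = -0.314033+0.000000i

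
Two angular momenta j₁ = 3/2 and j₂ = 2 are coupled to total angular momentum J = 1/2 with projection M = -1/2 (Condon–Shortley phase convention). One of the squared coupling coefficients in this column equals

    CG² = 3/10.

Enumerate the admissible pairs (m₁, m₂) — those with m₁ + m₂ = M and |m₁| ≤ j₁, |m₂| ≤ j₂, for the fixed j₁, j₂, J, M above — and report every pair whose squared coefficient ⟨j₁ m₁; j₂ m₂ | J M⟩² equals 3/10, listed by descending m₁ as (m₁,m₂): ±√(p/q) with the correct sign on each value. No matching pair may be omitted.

Admissible pairs with m₁+m₂ = M = -1/2: (-3/2,1), (-1/2,0), (1/2,-1), (3/2,-2)
  (m₁,m₂)=(3/2,-2): CG² = 2/5, CG = +√(2/5)
  (m₁,m₂)=(1/2,-1): CG² = 3/10, CG = −√(3/10)   ← matches the target
  (m₁,m₂)=(-1/2,0): CG² = 1/5, CG = +√(1/5)
  (m₁,m₂)=(-3/2,1): CG² = 1/10, CG = −√(1/10)
Pairs with CG² = 3/10: (1/2,-1): −√(3/10)

(1/2,-1): −√(3/10)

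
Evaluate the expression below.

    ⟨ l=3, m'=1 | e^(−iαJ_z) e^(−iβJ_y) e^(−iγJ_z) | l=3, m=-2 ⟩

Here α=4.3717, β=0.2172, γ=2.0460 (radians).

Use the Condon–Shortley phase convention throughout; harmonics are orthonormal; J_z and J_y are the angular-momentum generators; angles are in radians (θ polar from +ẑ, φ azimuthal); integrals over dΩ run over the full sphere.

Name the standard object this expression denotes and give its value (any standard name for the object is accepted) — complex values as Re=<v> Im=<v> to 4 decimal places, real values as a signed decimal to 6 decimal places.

This is a Wigner D-matrix element — the rotation-matrix element ⟨l m'| R(α,β,γ) |l m⟩ in the angular-momentum basis.
First d^3_{1,-2}(β=0.2172), then the phase factors e^{-i(1)α} and e^{-i(-2)γ}:
c=cos(0.217200/2)=0.994109, s=sin(0.217200/2)=0.108387; N=√[24·2·1·120]=75.894664
k∈{0,1} keeps every argument non-negative
  k=0: (−1)^3·75.8947/(12)·0.9941^3·0.1084^3 = -0.007912
  k=1: (−1)^4·75.8947/(24)·0.9941^1·0.1084^5 = +0.000047
d^3_{1,-2}(0.2172) = -0.007912 +0.000047 = -0.007864
Attach z-rotation phases: D = e^{-i(1)(4.3717)}·(-0.007864)·e^{-i(-2)(2.0460)} = -0.007559+0.002171i

Wigner D-matrix element, Re=-0.0076 Im=0.0022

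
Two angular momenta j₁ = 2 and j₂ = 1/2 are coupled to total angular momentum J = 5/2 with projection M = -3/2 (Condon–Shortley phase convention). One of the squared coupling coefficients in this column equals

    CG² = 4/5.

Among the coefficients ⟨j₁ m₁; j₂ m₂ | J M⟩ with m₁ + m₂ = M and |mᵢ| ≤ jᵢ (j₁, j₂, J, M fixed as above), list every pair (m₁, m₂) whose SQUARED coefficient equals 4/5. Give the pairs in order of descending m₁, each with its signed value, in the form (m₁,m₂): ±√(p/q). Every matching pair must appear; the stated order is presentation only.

Admissible pairs with m₁+m₂ = M = -3/2: (-2,1/2), (-1,-1/2)
  (m₁,m₂)=(-1,-1/2): CG² = 4/5, CG = +√(4/5)   ← matches the target
  (m₁,m₂)=(-2,1/2): CG² = 1/5, CG = +√(1/5)
Pairs with CG² = 4/5: (-1,-1/2): +√(4/5)

(-1,-1/2): +√(4/5)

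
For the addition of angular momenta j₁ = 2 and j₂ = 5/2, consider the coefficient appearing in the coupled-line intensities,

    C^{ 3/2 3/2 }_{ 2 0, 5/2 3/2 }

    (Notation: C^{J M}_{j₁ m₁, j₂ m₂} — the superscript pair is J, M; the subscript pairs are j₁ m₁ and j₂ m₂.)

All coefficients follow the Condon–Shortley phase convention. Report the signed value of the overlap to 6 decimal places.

√[4·3!1!2!/7! · 2!2!4!1!3!0!] = √(192/35)
  +(−1)^2/∏(2,1,0,2,1,0)! = 1/4  (running 1/4)
⟨..|..⟩ = √(192/35)·(1/4) = +0.585540

+√(12/35) ≈ +0.585540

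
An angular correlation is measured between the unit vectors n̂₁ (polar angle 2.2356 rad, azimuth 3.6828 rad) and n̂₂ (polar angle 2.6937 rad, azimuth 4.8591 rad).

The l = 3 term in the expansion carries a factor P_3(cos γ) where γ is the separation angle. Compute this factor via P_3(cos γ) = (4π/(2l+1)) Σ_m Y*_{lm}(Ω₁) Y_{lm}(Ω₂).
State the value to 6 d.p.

-0.219783

Addition theorem: P_3(cos γ) = (4π/7) Σ_m Y*_{lm}(Ω₁) Y_{lm}(Ω₂), m = −3…3:
  m=-3: (+0.010740-0.203119i) × (-0.014438-0.030657i) = -0.006382+0.002603i  (running Σ = -0.006382+0.002603i)
  m=-2: (-0.183235-0.344874i) × (+0.165380-0.049969i) = -0.047536-0.047879i  (running Σ = -0.053919-0.045276i)
  m=-1: (-0.196827-0.118307i) × (+0.062654+0.423986i) = +0.037829-0.090864i  (running Σ = -0.016090-0.136140i)
  m=0: (+0.252578-0.000000i) × (-0.357311+0.000000i) = -0.090249+0.000000i  (running Σ = -0.106339-0.136140i)
  m=1: (+0.196827-0.118307i) × (-0.062654+0.423986i) = +0.037829+0.090864i  (running Σ = -0.068510-0.045276i)
  m=2: (-0.183235+0.344874i) × (+0.165380+0.049969i) = -0.047536+0.047879i  (running Σ = -0.116046+0.002603i)
  m=3: (-0.010740-0.203119i) × (+0.014438-0.030657i) = -0.006382-0.002603i  (running Σ = -0.122429+0.000000i)
Σ over m = -0.122429+0.000000i; ×(4π/7) → -0.219783+0.000000i. Real part: -0.219783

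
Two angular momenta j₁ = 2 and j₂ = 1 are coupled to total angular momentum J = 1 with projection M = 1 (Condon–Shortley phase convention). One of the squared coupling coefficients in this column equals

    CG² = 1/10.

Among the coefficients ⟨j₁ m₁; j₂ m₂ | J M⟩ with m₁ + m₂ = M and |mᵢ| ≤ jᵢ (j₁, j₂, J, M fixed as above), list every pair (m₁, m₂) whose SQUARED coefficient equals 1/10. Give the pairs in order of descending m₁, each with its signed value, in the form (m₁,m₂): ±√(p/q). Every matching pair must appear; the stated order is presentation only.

(0,1): +√(1/10)

Admissible pairs with m₁+m₂ = M = 1: (0,1), (1,0), (2,-1)
  (m₁,m₂)=(2,-1): CG² = 3/5, CG = +√(3/5)
  (m₁,m₂)=(1,0): CG² = 3/10, CG = −√(3/10)
  (m₁,m₂)=(0,1): CG² = 1/10, CG = +√(1/10)   ← matches the target
Pairs with CG² = 1/10: (0,1): +√(1/10)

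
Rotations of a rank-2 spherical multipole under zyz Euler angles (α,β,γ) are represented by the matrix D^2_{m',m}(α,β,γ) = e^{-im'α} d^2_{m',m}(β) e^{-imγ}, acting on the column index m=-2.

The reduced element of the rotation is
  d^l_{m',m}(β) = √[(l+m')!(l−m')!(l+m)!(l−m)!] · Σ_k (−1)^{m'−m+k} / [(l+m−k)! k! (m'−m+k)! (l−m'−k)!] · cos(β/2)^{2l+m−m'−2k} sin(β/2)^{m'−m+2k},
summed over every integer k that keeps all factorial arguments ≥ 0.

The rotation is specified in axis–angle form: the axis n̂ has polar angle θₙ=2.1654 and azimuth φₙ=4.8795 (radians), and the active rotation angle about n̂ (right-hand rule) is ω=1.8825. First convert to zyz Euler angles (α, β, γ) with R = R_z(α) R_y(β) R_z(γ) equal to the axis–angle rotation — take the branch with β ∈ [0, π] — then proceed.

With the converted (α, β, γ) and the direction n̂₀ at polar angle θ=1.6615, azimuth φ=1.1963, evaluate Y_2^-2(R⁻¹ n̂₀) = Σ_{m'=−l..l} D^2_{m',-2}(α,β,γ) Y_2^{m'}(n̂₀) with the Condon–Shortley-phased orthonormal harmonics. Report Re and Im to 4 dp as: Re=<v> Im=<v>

Re=0.1055 Im=0.3673

Axis–angle → zyz. n̂ = (sinθₙcosφₙ, sinθₙsinφₙ, cosθₙ) = (+0.137786, -0.816831, -0.560180), ω = 1.8825.
R = I cosω + sinω [n̂]ₓ + (1−cosω) n̂n̂ᵀ gives
  R = [-0.281873, +0.386122, -0.878326; -0.680251, +0.565153, +0.466755; +0.676613, +0.729048, +0.103359]
β = atan2(√(R₁₃²+R₂₃²), R₃₃) = 1.467253; α = atan2(R₂₃, R₁₃) mod 2π = 2.653131; γ = atan2(R₃₂, −R₃₁) mod 2π = 2.318909
Need the full column D^2_{m',-2} for m'=−2..2 at α=2.6531, β=1.4673, γ=2.3189.
cos(β/2)=0.742751, sin(β/2)=0.669568
d^2_{-2,-2}: single k=0 term ⇒ +0.304350;  D = -0.264226-0.151041i
d^2_{-1,-2}: single k=0 term ⇒ -0.548725;  D = -0.292883-0.464024i
d^2_{0,-2}: single k=0 term ⇒ +0.605830;  D = -0.045135-0.604147i
d^2_{1,-2}: single k=0 term ⇒ -0.445920;  D = +0.179338-0.408267i
d^2_{2,-2}: single k=0 term ⇒ +0.200991;  D = +0.157735-0.124568i
Y_2^{m'}(θ=1.6615,φ=1.1963) and Σ D·Y over m':
  (-0.2642-0.1510i)·(-0.2806-0.2609i)  (-0.2929-0.4640i)·(-0.0255+0.0649i)  (-0.0451-0.6041i)·(-0.3076+0.0000i)  (+0.1793-0.4083i)·(+0.0255+0.0649i)  (+0.1577-0.1246i)·(-0.2806+0.2609i)
Y_2^-2(R⁻¹ n̂) = +0.105472+0.367311i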